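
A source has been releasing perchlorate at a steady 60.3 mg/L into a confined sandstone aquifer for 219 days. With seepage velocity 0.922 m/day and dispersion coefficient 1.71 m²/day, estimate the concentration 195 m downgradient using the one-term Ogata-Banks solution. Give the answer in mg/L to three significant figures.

36.2 mg/L

For a continuous step input, C/C₀ ≈ ½·erfc((x−vt)/(2√(Dt))).
vt = 0.922 × 219 = 201.918 m and 2√(Dt) = 2√(1.71 × 219) = 38.70 m.
Argument (x−vt)/(2√(Dt)) = (195 − 201.918)/38.70 = -0.1788; ½·erfc(-0.1788) = 0.5998.
C = 60.3 × 0.5998 = 36.2 mg/L.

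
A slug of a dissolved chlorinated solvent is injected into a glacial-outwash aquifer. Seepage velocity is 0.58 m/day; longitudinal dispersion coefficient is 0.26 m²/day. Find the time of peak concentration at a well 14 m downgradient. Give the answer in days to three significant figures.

For the 1D instantaneous-source solution, setting ∂C/∂t = 0 at fixed x gives v²t² + 2Dt − x² = 0, so t = (√(D² + v²x²) − D)/v².
√(D² + v²x²) = √(0.26² + 0.58² × 14²) = 8.124; v² = 0.3364.
t = (8.124 − 0.26)/0.3364 = 23.4 days (vs. the pure-advection estimate x/v = 24.1 d).

23.4 days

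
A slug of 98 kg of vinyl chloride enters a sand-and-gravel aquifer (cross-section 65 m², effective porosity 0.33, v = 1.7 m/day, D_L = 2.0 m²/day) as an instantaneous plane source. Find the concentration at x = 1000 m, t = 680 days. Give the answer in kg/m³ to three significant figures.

For an instantaneous plane source, C(x,t) = M/(n_e·A·√(4πDt)) · exp(−(x−vt)²/(4Dt)), with n_e·A the pore (flow) area.
Plume center vt = 1.7 × 680 = 1156 m, so the well at 1000 m is 156 m upgradient of the peak.
√(4πDt) = 130.7 m, giving peak height M/(n_e·A·√(4πDt)) = 98/(0.33 × 65 × 130.7) = 0.03496 kg/m³.
(x−vt)²/(4Dt) = (-156)²/(4 × 2.0 × 680) = 4.474; exp(−4.474) = 0.01140.
C = 0.03496 × 0.01140 = 0.000399 kg/m³.

0.000399 kg/m³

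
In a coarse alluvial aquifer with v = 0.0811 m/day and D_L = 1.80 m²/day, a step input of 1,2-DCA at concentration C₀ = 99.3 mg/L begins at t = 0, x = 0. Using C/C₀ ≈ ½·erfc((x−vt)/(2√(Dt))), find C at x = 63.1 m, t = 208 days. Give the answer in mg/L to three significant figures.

4.52 mg/L

For a continuous step input, C/C₀ ≈ ½·erfc((x−vt)/(2√(Dt))).
vt = 0.0811 × 208 = 16.8688 m and 2√(Dt) = 2√(1.80 × 208) = 38.70 m.
Argument (x−vt)/(2√(Dt)) = (63.1 − 16.8688)/38.70 = 1.195; ½·erfc(1.195) = 0.04552.
C = 99.3 × 0.04552 = 4.52 mg/L.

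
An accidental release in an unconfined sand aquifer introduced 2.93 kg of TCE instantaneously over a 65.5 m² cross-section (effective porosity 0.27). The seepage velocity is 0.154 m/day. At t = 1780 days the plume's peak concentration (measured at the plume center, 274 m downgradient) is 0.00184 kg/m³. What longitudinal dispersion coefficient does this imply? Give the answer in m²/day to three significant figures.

0.362 m²/day

At the plume center C_max = M/(n_e·A·√(4πDt)), so D = M²/(4πt·(n_e·A·C_max)²).
n_e·A·C_max = 0.27 × 65.5 × 0.00184 = 0.03254 kg/m.
D = 2.93²/(4π × 1780 × 0.03254²) = 0.362 m²/day.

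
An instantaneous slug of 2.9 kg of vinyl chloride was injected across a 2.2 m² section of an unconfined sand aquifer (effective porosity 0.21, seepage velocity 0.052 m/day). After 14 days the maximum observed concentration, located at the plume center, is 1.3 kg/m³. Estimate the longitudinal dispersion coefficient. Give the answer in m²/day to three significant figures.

At the plume center C_max = M/(n_e·A·√(4πDt)), so D = M²/(4πt·(n_e·A·C_max)²).
n_e·A·C_max = 0.21 × 2.2 × 1.3 = 0.6006 kg/m.
D = 2.9²/(4π × 14 × 0.6006²) = 0.133 m²/day.

0.133 m²/day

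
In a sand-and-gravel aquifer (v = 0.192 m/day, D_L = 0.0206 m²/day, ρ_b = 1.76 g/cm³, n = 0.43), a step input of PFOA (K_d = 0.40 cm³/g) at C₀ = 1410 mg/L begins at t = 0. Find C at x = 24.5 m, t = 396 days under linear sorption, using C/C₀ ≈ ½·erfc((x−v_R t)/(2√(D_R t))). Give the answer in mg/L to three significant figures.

1350 mg/L

Retardation factor R = 1 + ρ_b·K_d/n = 1 + 1.76 × 0.40/0.43 = 2.637.
Sorption retards both mechanisms: v_R = v/R = 0.07281 m/day, D_R = D/R = 0.007812 m²/day.
v_R·t = 0.07281 × 396 = 28.83276 m; 2√(D_R t) = 3.518 m; argument = (24.5 − 28.83276)/3.518 = -1.232.
C = C₀ × ½·erfc(-1.232) = 1410 × 0.9593 = 1350 mg/L.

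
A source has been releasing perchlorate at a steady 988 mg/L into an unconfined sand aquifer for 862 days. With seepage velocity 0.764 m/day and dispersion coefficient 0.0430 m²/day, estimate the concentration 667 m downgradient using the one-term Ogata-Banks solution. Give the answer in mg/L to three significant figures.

For a continuous step input, C/C₀ ≈ ½·erfc((x−vt)/(2√(Dt))).
vt = 0.764 × 862 = 658.568 m and 2√(Dt) = 2√(0.0430 × 862) = 12.18 m.
Argument (x−vt)/(2√(Dt)) = (667 − 658.568)/12.18 = 0.6923; ½·erfc(0.6923) = 0.1638.
C = 988 × 0.1638 = 162 mg/L.

162 mg/L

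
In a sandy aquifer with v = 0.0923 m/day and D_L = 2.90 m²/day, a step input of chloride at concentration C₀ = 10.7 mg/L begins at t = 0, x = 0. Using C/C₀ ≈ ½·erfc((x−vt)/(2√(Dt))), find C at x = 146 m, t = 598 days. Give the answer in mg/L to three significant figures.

0.659 mg/L

For a continuous step input, C/C₀ ≈ ½·erfc((x−vt)/(2√(Dt))).
vt = 0.0923 × 598 = 55.1954 m and 2√(Dt) = 2√(2.90 × 598) = 83.29 m.
Argument (x−vt)/(2√(Dt)) = (146 − 55.1954)/83.29 = 1.090; ½·erfc(1.090) = 0.06160.
C = 10.7 × 0.06160 = 0.659 mg/L.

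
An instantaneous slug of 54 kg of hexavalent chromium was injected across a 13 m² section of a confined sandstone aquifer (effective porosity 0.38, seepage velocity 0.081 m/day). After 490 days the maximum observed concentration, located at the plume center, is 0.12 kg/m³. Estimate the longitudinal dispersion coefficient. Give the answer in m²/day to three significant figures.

1.35 m²/day

At the plume center C_max = M/(n_e·A·√(4πDt)), so D = M²/(4πt·(n_e·A·C_max)²).
n_e·A·C_max = 0.38 × 13 × 0.12 = 0.5928 kg/m.
D = 54²/(4π × 490 × 0.5928²) = 1.35 m²/day.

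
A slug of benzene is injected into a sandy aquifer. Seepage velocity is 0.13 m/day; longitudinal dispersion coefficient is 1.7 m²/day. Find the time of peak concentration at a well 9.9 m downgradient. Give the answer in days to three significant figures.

25.6 days

For the 1D instantaneous-source solution, setting ∂C/∂t = 0 at fixed x gives v²t² + 2Dt − x² = 0, so t = (√(D² + v²x²) − D)/v².
√(D² + v²x²) = √(1.7² + 0.13² × 9.9²) = 2.132; v² = 0.0169.
t = (2.132 − 1.7)/0.0169 = 25.6 days (vs. the pure-advection estimate x/v = 76.2 d).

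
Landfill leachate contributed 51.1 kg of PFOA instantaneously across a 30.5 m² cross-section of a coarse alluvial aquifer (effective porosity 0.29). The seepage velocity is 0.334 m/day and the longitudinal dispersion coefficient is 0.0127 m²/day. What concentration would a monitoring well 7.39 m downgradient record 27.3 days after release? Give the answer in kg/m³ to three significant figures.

0.321 kg/m³

For an instantaneous plane source, C(x,t) = M/(n_e·A·√(4πDt)) · exp(−(x−vt)²/(4Dt)), with n_e·A the pore (flow) area.
Plume center vt = 0.334 × 27.3 = 9.1182 m, so the well at 7.39 m is 1.7282 m upgradient of the peak.
√(4πDt) = 2.087 m, giving peak height M/(n_e·A·√(4πDt)) = 51.1/(0.29 × 30.5 × 2.087) = 2.768 kg/m³.
(x−vt)²/(4Dt) = (-1.7282)²/(4 × 0.0127 × 27.3) = 2.154; exp(−2.154) = 0.1160.
C = 2.768 × 0.1160 = 0.321 kg/m³.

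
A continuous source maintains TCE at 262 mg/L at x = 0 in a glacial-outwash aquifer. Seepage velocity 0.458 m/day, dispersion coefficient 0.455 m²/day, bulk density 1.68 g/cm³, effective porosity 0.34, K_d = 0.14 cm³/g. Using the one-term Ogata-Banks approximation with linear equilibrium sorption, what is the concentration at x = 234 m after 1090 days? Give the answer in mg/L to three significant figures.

Retardation factor R = 1 + ρ_b·K_d/n = 1 + 1.68 × 0.14/0.34 = 1.692.
Sorption retards both mechanisms: v_R = v/R = 0.2707 m/day, D_R = D/R = 0.2689 m²/day.
v_R·t = 0.2707 × 1090 = 295.063 m; 2√(D_R t) = 34.24 m; argument = (234 − 295.063)/34.24 = -1.783.
C = C₀ × ½·erfc(-1.783) = 262 × 0.9942 = 260 mg/L.

260 mg/L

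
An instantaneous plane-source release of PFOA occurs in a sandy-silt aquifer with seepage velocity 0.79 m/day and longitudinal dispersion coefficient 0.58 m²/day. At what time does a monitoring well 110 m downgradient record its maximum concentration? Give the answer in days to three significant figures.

For the 1D instantaneous-source solution, setting ∂C/∂t = 0 at fixed x gives v²t² + 2Dt − x² = 0, so t = (√(D² + v²x²) − D)/v².
√(D² + v²x²) = √(0.58² + 0.79² × 110²) = 86.90; v² = 0.6241.
t = (86.90 − 0.58)/0.6241 = 138 days (vs. the pure-advection estimate x/v = 139 d).

138 days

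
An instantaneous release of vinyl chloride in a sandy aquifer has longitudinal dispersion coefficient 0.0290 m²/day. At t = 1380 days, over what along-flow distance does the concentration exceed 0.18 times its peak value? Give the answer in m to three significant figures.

The plume is Gaussian with σ = √(2Dt) = √(2 × 0.0290 × 1380) = 8.947 m.
C/C_peak = exp(−Δx²/(2σ²)) = 0.18 ⇒ Δx = σ·√(−2 ln 0.18) = 8.947 × 1.852 = 16.57 m.
Width = 2Δx = 33.1 m.

33.1 m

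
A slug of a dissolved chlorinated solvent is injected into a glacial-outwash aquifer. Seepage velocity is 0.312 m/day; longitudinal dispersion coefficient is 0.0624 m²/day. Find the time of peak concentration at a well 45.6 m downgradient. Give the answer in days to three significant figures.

146 days

For the 1D instantaneous-source solution, setting ∂C/∂t = 0 at fixed x gives v²t² + 2Dt − x² = 0, so t = (√(D² + v²x²) − D)/v².
√(D² + v²x²) = √(0.0624² + 0.312² × 45.6²) = 14.23; v² = 0.097344.
t = (14.23 − 0.0624)/0.097344 = 146 days (vs. the pure-advection estimate x/v = 146 d).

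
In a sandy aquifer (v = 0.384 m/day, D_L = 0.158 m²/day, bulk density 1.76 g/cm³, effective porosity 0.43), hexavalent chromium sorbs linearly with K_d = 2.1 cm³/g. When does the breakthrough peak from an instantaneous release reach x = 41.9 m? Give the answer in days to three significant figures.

Retardation factor R = 1 + ρ_b·K_d/n = 1 + 1.76 × 2.1/0.43 = 9.595.
Sorption retards both mechanisms: v_R = v/R = 0.04002 m/day, D_R = D/R = 0.01647 m²/day.
Peak time from v_R²t² + 2D_R t − x² = 0: t = (√(D_R² + v_R²x²) − D_R)/v_R².
√(D_R² + v_R²x²) = √(0.01647² + 0.04002² × 41.9²) = 1.677; v_R² = 0.001602.
t = (1.677 − 0.01647)/0.001602 = 1040 days.

1040 days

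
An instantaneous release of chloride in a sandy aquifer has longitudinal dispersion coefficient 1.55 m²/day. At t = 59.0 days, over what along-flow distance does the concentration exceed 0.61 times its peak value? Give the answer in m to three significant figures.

The plume is Gaussian with σ = √(2Dt) = √(2 × 1.55 × 59.0) = 13.52 m.
C/C_peak = exp(−Δx²/(2σ²)) = 0.61 ⇒ Δx = σ·√(−2 ln 0.61) = 13.52 × 0.9943 = 13.44 m.
Width = 2Δx = 26.9 m.

26.9 m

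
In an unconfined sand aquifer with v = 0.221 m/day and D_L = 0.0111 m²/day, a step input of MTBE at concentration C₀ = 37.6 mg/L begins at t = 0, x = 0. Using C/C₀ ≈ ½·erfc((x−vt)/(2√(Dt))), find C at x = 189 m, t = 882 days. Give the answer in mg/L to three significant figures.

For a continuous step input, C/C₀ ≈ ½·erfc((x−vt)/(2√(Dt))).
vt = 0.221 × 882 = 194.922 m and 2√(Dt) = 2√(0.0111 × 882) = 6.258 m.
Argument (x−vt)/(2√(Dt)) = (189 − 194.922)/6.258 = -0.9463; ½·erfc(-0.9463) = 0.9096.
C = 37.6 × 0.9096 = 34.2 mg/L.

34.2 mg/L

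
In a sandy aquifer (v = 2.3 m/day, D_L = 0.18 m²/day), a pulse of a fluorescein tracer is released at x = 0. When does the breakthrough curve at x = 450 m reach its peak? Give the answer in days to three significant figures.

196 days

For the 1D instantaneous-source solution, setting ∂C/∂t = 0 at fixed x gives v²t² + 2Dt − x² = 0, so t = (√(D² + v²x²) − D)/v².
√(D² + v²x²) = √(0.18² + 2.3² × 450²) = 1035; v² = 5.29.
t = (1035 − 0.18)/5.29 = 196 days (vs. the pure-advection estimate x/v = 196 d).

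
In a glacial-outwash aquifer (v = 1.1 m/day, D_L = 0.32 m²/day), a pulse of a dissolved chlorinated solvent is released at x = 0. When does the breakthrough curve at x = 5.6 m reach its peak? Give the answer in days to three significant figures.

4.83 days

For the 1D instantaneous-source solution, setting ∂C/∂t = 0 at fixed x gives v²t² + 2Dt − x² = 0, so t = (√(D² + v²x²) − D)/v².
√(D² + v²x²) = √(0.32² + 1.1² × 5.6²) = 6.168; v² = 1.21.
t = (6.168 − 0.32)/1.21 = 4.83 days (vs. the pure-advection estimate x/v = 5.09 d).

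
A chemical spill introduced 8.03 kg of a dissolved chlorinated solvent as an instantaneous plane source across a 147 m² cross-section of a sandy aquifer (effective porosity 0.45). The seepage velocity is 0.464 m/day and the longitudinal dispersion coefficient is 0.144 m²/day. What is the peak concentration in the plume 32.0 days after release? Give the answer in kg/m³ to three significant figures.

The peak of an instantaneous 1D plume sits at x = vt; there the Gaussian factor is 1 and C_max = M/(n_e·A·√(4πDt)), where n_e·A is the pore area the mass is dissolved in.
√(4πDt) = √(4π × 0.144 × 32.0) = 7.610 m, so C_max = 8.03/(0.45 × 147 × 7.610) = 0.0160 kg/m³.

0.0160 kg/m³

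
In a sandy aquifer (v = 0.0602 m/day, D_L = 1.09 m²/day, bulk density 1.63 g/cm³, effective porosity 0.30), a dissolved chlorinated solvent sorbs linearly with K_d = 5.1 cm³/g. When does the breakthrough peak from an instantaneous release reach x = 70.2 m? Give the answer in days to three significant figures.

Retardation factor R = 1 + ρ_b·K_d/n = 1 + 1.63 × 5.1/0.30 = 28.71.
Sorption retards both mechanisms: v_R = v/R = 0.002097 m/day, D_R = D/R = 0.03797 m²/day.
Peak time from v_R²t² + 2D_R t − x² = 0: t = (√(D_R² + v_R²x²) − D_R)/v_R².
√(D_R² + v_R²x²) = √(0.03797² + 0.002097² × 70.2²) = 0.1520; v_R² = 4.397e-06.
t = (0.1520 − 0.03797)/4.397e-06 = 25900 days.

25900 days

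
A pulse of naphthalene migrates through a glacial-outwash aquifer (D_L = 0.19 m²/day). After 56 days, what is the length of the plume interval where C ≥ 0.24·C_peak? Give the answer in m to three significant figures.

The plume is Gaussian with σ = √(2Dt) = √(2 × 0.19 × 56) = 4.613 m.
C/C_peak = exp(−Δx²/(2σ²)) = 0.24 ⇒ Δx = σ·√(−2 ln 0.24) = 4.613 × 1.689 = 7.791 m.
Width = 2Δx = 15.6 m.

15.6 m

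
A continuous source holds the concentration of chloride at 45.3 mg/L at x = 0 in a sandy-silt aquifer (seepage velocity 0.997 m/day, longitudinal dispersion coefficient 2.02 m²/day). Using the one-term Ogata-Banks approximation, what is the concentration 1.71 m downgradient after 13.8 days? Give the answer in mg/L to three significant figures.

For a continuous step input, C/C₀ ≈ ½·erfc((x−vt)/(2√(Dt))).
vt = 0.997 × 13.8 = 13.7586 m and 2√(Dt) = 2√(2.02 × 13.8) = 10.56 m.
Argument (x−vt)/(2√(Dt)) = (1.71 − 13.7586)/10.56 = -1.141; ½·erfc(-1.141) = 0.9467.
C = 45.3 × 0.9467 = 42.9 mg/L.

42.9 mg/L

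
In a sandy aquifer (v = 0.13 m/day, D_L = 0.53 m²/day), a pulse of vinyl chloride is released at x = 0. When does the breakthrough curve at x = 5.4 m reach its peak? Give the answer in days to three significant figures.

20.7 days

For the 1D instantaneous-source solution, setting ∂C/∂t = 0 at fixed x gives v²t² + 2Dt − x² = 0, so t = (√(D² + v²x²) − D)/v².
√(D² + v²x²) = √(0.53² + 0.13² × 5.4²) = 0.8796; v² = 0.0169.
t = (0.8796 − 0.53)/0.0169 = 20.7 days (vs. the pure-advection estimate x/v = 41.5 d).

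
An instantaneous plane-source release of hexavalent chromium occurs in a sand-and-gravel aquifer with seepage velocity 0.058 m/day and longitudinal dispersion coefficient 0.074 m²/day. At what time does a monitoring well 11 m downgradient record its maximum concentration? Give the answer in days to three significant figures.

169 days

For the 1D instantaneous-source solution, setting ∂C/∂t = 0 at fixed x gives v²t² + 2Dt − x² = 0, so t = (√(D² + v²x²) − D)/v².
√(D² + v²x²) = √(0.074² + 0.058² × 11²) = 0.6423; v² = 0.003364.
t = (0.6423 − 0.074)/0.003364 = 169 days (vs. the pure-advection estimate x/v = 190 d).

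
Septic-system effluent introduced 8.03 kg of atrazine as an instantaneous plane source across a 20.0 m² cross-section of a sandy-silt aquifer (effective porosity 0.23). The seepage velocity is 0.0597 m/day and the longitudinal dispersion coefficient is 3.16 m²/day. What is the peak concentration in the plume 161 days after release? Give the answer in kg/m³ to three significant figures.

0.0218 kg/m³

The peak of an instantaneous 1D plume sits at x = vt; there the Gaussian factor is 1 and C_max = M/(n_e·A·√(4πDt)), where n_e·A is the pore area the mass is dissolved in.
√(4πDt) = √(4π × 3.16 × 161) = 79.96 m, so C_max = 8.03/(0.23 × 20.0 × 79.96) = 0.0218 kg/m³.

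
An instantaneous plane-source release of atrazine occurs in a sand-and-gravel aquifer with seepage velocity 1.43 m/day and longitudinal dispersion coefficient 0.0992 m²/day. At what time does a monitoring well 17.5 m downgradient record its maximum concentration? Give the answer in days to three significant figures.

For the 1D instantaneous-source solution, setting ∂C/∂t = 0 at fixed x gives v²t² + 2Dt − x² = 0, so t = (√(D² + v²x²) − D)/v².
√(D² + v²x²) = √(0.0992² + 1.43² × 17.5²) = 25.03; v² = 2.0449.
t = (25.03 − 0.0992)/2.0449 = 12.2 days (vs. the pure-advection estimate x/v = 12.2 d).

12.2 days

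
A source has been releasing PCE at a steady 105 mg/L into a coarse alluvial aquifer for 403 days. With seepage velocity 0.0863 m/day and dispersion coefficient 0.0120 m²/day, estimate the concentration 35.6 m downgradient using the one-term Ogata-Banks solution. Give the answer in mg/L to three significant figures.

41.6 mg/L

For a continuous step input, C/C₀ ≈ ½·erfc((x−vt)/(2√(Dt))).
vt = 0.0863 × 403 = 34.7789 m and 2√(Dt) = 2√(0.0120 × 403) = 4.398 m.
Argument (x−vt)/(2√(Dt)) = (35.6 − 34.7789)/4.398 = 0.1867; ½·erfc(0.1867) = 0.3959.
C = 105 × 0.3959 = 41.6 mg/L.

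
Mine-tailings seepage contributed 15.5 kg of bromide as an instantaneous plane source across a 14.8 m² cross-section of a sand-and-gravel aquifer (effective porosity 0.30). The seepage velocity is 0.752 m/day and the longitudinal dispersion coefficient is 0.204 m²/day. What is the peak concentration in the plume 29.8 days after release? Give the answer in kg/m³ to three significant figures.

0.399 kg/m³

The peak of an instantaneous 1D plume sits at x = vt; there the Gaussian factor is 1 and C_max = M/(n_e·A·√(4πDt)), where n_e·A is the pore area the mass is dissolved in.
√(4πDt) = √(4π × 0.204 × 29.8) = 8.740 m, so C_max = 15.5/(0.30 × 14.8 × 8.740) = 0.399 kg/m³.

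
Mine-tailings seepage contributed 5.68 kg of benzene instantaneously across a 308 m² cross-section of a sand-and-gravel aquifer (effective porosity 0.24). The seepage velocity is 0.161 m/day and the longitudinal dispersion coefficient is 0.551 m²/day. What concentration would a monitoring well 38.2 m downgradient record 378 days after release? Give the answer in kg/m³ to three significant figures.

0.000811 kg/m³

For an instantaneous plane source, C(x,t) = M/(n_e·A·√(4πDt)) · exp(−(x−vt)²/(4Dt)), with n_e·A the pore (flow) area.
Plume center vt = 0.161 × 378 = 60.858 m, so the well at 38.2 m is 22.658 m upgradient of the peak.
√(4πDt) = 51.16 m, giving peak height M/(n_e·A·√(4πDt)) = 5.68/(0.24 × 308 × 51.16) = 0.001502 kg/m³.
(x−vt)²/(4Dt) = (-22.658)²/(4 × 0.551 × 378) = 0.6162; exp(−0.6162) = 0.5400.
C = 0.001502 × 0.5400 = 0.000811 kg/m³.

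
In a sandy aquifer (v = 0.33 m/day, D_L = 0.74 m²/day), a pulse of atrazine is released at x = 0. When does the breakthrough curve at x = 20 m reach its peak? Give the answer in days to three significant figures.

For the 1D instantaneous-source solution, setting ∂C/∂t = 0 at fixed x gives v²t² + 2Dt − x² = 0, so t = (√(D² + v²x²) − D)/v².
√(D² + v²x²) = √(0.74² + 0.33² × 20²) = 6.641; v² = 0.1089.
t = (6.641 − 0.74)/0.1089 = 54.2 days (vs. the pure-advection estimate x/v = 60.6 d).

54.2 days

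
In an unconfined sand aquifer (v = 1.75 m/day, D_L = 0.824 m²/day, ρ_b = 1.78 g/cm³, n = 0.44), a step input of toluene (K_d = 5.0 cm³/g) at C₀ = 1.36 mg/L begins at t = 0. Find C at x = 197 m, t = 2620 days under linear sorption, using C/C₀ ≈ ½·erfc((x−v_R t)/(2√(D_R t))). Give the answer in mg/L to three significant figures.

Retardation factor R = 1 + ρ_b·K_d/n = 1 + 1.78 × 5.0/0.44 = 21.23.
Sorption retards both mechanisms: v_R = v/R = 0.08243 m/day, D_R = D/R = 0.03881 m²/day.
v_R·t = 0.08243 × 2620 = 215.9666 m; 2√(D_R t) = 20.17 m; argument = (197 − 215.9666)/20.17 = -0.9403.
C = C₀ × ½·erfc(-0.9403) = 1.36 × 0.9082 = 1.24 mg/L.

1.24 mg/L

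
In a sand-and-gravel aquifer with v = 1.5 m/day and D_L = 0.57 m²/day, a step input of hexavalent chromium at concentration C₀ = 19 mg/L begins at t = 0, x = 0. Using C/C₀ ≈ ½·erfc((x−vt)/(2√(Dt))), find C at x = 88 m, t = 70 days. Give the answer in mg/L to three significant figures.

18.5 mg/L

For a continuous step input, C/C₀ ≈ ½·erfc((x−vt)/(2√(Dt))).
vt = 1.5 × 70 = 105 m and 2√(Dt) = 2√(0.57 × 70) = 12.63 m.
Argument (x−vt)/(2√(Dt)) = (88 − 105)/12.63 = -1.346; ½·erfc(-1.346) = 0.9715.
C = 19 × 0.9715 = 18.5 mg/L.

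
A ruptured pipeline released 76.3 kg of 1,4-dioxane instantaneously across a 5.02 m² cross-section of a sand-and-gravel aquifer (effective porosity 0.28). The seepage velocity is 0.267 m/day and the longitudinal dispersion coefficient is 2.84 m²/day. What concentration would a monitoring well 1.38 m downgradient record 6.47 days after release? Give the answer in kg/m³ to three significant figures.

3.57 kg/m³

For an instantaneous plane source, C(x,t) = M/(n_e·A·√(4πDt)) · exp(−(x−vt)²/(4Dt)), with n_e·A the pore (flow) area.
Plume center vt = 0.267 × 6.47 = 1.72749 m, so the well at 1.38 m is 0.34749 m upgradient of the peak.
√(4πDt) = 15.20 m, giving peak height M/(n_e·A·√(4πDt)) = 76.3/(0.28 × 5.02 × 15.20) = 3.571 kg/m³.
(x−vt)²/(4Dt) = (-0.34749)²/(4 × 2.84 × 6.47) = 0.001643; exp(−0.001643) = 0.9984.
C = 3.571 × 0.9984 = 3.57 kg/m³.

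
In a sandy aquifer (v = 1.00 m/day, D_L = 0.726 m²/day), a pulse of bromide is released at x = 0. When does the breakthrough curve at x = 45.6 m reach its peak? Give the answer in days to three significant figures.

For the 1D instantaneous-source solution, setting ∂C/∂t = 0 at fixed x gives v²t² + 2Dt − x² = 0, so t = (√(D² + v²x²) − D)/v².
√(D² + v²x²) = √(0.726² + 1.00² × 45.6²) = 45.61; v² = 1.
t = (45.61 − 0.726)/1 = 44.9 days (vs. the pure-advection estimate x/v = 45.6 d).

44.9 days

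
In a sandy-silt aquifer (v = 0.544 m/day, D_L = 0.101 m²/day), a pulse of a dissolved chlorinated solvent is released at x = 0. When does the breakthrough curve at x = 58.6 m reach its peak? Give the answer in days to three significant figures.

107 days

For the 1D instantaneous-source solution, setting ∂C/∂t = 0 at fixed x gives v²t² + 2Dt − x² = 0, so t = (√(D² + v²x²) − D)/v².
√(D² + v²x²) = √(0.101² + 0.544² × 58.6²) = 31.88; v² = 0.295936.
t = (31.88 − 0.101)/0.295936 = 107 days (vs. the pure-advection estimate x/v = 108 d).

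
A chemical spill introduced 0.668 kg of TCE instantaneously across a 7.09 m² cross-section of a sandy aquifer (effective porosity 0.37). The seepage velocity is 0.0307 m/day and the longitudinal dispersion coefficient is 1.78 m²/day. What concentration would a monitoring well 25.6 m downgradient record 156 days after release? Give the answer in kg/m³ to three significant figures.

0.00292 kg/m³

For an instantaneous plane source, C(x,t) = M/(n_e·A·√(4πDt)) · exp(−(x−vt)²/(4Dt)), with n_e·A the pore (flow) area.
Plume center vt = 0.0307 × 156 = 4.7892 m, so the well at 25.6 m is 20.8108 m downgradient of the peak.
√(4πDt) = 59.07 m, giving peak height M/(n_e·A·√(4πDt)) = 0.668/(0.37 × 7.09 × 59.07) = 0.004311 kg/m³.
(x−vt)²/(4Dt) = (20.8108)²/(4 × 1.78 × 156) = 0.3899; exp(−0.3899) = 0.6771.
C = 0.004311 × 0.6771 = 0.00292 kg/m³.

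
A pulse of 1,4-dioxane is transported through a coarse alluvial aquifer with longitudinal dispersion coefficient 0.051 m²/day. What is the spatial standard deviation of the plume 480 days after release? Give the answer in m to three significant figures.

Dispersive spreading gives a Gaussian with σ² = 2Dt; advection only shifts the center.
σ = √(2 × 0.051 × 480) = 7.00 m.

7.00 m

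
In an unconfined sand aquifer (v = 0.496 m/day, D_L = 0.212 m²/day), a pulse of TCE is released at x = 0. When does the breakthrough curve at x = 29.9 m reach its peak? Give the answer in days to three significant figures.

59.4 days

For the 1D instantaneous-source solution, setting ∂C/∂t = 0 at fixed x gives v²t² + 2Dt − x² = 0, so t = (√(D² + v²x²) − D)/v².
√(D² + v²x²) = √(0.212² + 0.496² × 29.9²) = 14.83; v² = 0.246016.
t = (14.83 − 0.212)/0.246016 = 59.4 days (vs. the pure-advection estimate x/v = 60.3 d).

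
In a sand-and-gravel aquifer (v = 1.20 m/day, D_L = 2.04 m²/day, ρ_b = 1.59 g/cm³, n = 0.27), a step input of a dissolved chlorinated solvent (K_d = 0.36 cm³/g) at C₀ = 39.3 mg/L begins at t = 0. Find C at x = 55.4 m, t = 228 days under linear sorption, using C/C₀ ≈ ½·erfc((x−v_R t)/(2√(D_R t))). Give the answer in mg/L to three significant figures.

Retardation factor R = 1 + ρ_b·K_d/n = 1 + 1.59 × 0.36/0.27 = 3.120.
Sorption retards both mechanisms: v_R = v/R = 0.3846 m/day, D_R = D/R = 0.6538 m²/day.
v_R·t = 0.3846 × 228 = 87.6888 m; 2√(D_R t) = 24.42 m; argument = (55.4 − 87.6888)/24.42 = -1.322.
C = C₀ × ½·erfc(-1.322) = 39.3 × 0.9692 = 38.1 mg/L.

38.1 mg/L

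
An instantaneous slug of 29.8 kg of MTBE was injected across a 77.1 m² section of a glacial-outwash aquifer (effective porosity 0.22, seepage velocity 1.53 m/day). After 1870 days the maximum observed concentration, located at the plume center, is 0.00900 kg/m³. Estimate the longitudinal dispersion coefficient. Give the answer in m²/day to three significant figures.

At the plume center C_max = M/(n_e·A·√(4πDt)), so D = M²/(4πt·(n_e·A·C_max)²).
n_e·A·C_max = 0.22 × 77.1 × 0.00900 = 0.1527 kg/m.
D = 29.8²/(4π × 1870 × 0.1527²) = 1.62 m²/day.

1.62 m²/day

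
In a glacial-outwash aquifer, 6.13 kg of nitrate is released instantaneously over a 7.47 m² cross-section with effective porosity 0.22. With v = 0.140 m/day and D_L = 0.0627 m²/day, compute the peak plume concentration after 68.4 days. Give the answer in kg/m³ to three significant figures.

The peak of an instantaneous 1D plume sits at x = vt; there the Gaussian factor is 1 and C_max = M/(n_e·A·√(4πDt)), where n_e·A is the pore area the mass is dissolved in.
√(4πDt) = √(4π × 0.0627 × 68.4) = 7.341 m, so C_max = 6.13/(0.22 × 7.47 × 7.341) = 0.508 kg/m³.

0.508 kg/m³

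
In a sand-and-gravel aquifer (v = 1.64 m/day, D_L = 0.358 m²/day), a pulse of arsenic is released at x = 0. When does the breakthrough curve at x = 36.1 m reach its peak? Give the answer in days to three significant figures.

For the 1D instantaneous-source solution, setting ∂C/∂t = 0 at fixed x gives v²t² + 2Dt − x² = 0, so t = (√(D² + v²x²) − D)/v².
√(D² + v²x²) = √(0.358² + 1.64² × 36.1²) = 59.21; v² = 2.6896.
t = (59.21 − 0.358)/2.6896 = 21.9 days (vs. the pure-advection estimate x/v = 22.0 d).

21.9 days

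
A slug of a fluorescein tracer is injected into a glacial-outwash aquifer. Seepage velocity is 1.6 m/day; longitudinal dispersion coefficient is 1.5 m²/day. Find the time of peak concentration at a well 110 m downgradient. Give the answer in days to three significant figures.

68.2 days

For the 1D instantaneous-source solution, setting ∂C/∂t = 0 at fixed x gives v²t² + 2Dt − x² = 0, so t = (√(D² + v²x²) − D)/v².
√(D² + v²x²) = √(1.5² + 1.6² × 110²) = 176.0; v² = 2.56.
t = (176.0 − 1.5)/2.56 = 68.2 days (vs. the pure-advection estimate x/v = 68.8 d).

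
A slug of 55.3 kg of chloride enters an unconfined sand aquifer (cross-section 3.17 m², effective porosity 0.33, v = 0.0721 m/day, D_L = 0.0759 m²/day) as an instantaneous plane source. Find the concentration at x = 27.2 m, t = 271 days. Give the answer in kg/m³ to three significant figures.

1.61 kg/m³

For an instantaneous plane source, C(x,t) = M/(n_e·A·√(4πDt)) · exp(−(x−vt)²/(4Dt)), with n_e·A the pore (flow) area.
Plume center vt = 0.0721 × 271 = 19.5391 m, so the well at 27.2 m is 7.6609 m downgradient of the peak.
√(4πDt) = 16.08 m, giving peak height M/(n_e·A·√(4πDt)) = 55.3/(0.33 × 3.17 × 16.08) = 3.288 kg/m³.
(x−vt)²/(4Dt) = (7.6609)²/(4 × 0.0759 × 271) = 0.7133; exp(−0.7133) = 0.4900.
C = 3.288 × 0.4900 = 1.61 kg/m³.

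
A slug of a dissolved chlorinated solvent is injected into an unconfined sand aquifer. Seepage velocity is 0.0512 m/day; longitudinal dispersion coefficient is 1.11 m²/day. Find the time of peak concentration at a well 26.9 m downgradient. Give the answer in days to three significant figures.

251 days

For the 1D instantaneous-source solution, setting ∂C/∂t = 0 at fixed x gives v²t² + 2Dt − x² = 0, so t = (√(D² + v²x²) − D)/v².
√(D² + v²x²) = √(1.11² + 0.0512² × 26.9²) = 1.769; v² = 0.00262144.
t = (1.769 − 1.11)/0.00262144 = 251 days (vs. the pure-advection estimate x/v = 525 d).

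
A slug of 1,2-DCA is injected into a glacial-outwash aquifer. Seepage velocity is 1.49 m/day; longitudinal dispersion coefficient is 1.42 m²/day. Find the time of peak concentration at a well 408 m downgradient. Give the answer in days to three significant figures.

For the 1D instantaneous-source solution, setting ∂C/∂t = 0 at fixed x gives v²t² + 2Dt − x² = 0, so t = (√(D² + v²x²) − D)/v².
√(D² + v²x²) = √(1.42² + 1.49² × 408²) = 607.9; v² = 2.2201.
t = (607.9 − 1.42)/2.2201 = 273 days (vs. the pure-advection estimate x/v = 274 d).

273 days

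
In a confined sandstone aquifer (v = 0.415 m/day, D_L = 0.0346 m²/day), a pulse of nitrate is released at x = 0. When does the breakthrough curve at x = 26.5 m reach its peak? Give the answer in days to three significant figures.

63.7 days

For the 1D instantaneous-source solution, setting ∂C/∂t = 0 at fixed x gives v²t² + 2Dt − x² = 0, so t = (√(D² + v²x²) − D)/v².
√(D² + v²x²) = √(0.0346² + 0.415² × 26.5²) = 11.00; v² = 0.172225.
t = (11.00 − 0.0346)/0.172225 = 63.7 days (vs. the pure-advection estimate x/v = 63.9 d).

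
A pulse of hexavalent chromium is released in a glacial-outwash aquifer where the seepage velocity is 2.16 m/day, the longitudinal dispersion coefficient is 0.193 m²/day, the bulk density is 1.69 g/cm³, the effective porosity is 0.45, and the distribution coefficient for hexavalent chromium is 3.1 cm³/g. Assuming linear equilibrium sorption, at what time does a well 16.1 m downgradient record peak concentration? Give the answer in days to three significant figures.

93.7 days

Retardation factor R = 1 + ρ_b·K_d/n = 1 + 1.69 × 3.1/0.45 = 12.64.
Sorption retards both mechanisms: v_R = v/R = 0.1709 m/day, D_R = D/R = 0.01527 m²/day.
Peak time from v_R²t² + 2D_R t − x² = 0: t = (√(D_R² + v_R²x²) − D_R)/v_R².
√(D_R² + v_R²x²) = √(0.01527² + 0.1709² × 16.1²) = 2.752; v_R² = 0.02921.
t = (2.752 − 0.01527)/0.02921 = 93.7 days.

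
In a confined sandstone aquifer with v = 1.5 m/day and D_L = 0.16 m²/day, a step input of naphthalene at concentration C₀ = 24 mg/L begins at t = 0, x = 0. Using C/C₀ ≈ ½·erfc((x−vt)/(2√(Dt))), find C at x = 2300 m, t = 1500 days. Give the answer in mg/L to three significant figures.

For a continuous step input, C/C₀ ≈ ½·erfc((x−vt)/(2√(Dt))).
vt = 1.5 × 1500 = 2250 m and 2√(Dt) = 2√(0.16 × 1500) = 30.98 m.
Argument (x−vt)/(2√(Dt)) = (2300 − 2250)/30.98 = 1.614; ½·erfc(1.614) = 0.01123.
C = 24 × 0.01123 = 0.270 mg/L.

0.270 mg/L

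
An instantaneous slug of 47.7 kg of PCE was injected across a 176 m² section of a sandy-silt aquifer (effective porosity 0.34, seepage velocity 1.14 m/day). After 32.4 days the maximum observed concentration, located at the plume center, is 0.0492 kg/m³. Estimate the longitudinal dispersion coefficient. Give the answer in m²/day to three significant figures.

0.645 m²/day

At the plume center C_max = M/(n_e·A·√(4πDt)), so D = M²/(4πt·(n_e·A·C_max)²).
n_e·A·C_max = 0.34 × 176 × 0.0492 = 2.944 kg/m.
D = 47.7²/(4π × 32.4 × 2.944²) = 0.645 m²/day.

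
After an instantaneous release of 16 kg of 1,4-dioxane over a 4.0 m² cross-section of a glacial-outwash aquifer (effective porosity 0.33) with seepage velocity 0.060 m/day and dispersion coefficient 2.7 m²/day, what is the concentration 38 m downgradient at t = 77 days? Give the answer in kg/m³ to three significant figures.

0.0621 kg/m³

For an instantaneous plane source, C(x,t) = M/(n_e·A·√(4πDt)) · exp(−(x−vt)²/(4Dt)), with n_e·A the pore (flow) area.
Plume center vt = 0.060 × 77 = 4.62 m, so the well at 38 m is 33.38 m downgradient of the peak.
√(4πDt) = 51.11 m, giving peak height M/(n_e·A·√(4πDt)) = 16/(0.33 × 4.0 × 51.11) = 0.2372 kg/m³.
(x−vt)²/(4Dt) = (33.38)²/(4 × 2.7 × 77) = 1.340; exp(−1.340) = 0.2618.
C = 0.2372 × 0.2618 = 0.0621 kg/m³.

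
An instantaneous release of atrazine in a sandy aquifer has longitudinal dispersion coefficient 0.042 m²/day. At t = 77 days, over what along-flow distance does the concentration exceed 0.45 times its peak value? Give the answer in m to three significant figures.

The plume is Gaussian with σ = √(2Dt) = √(2 × 0.042 × 77) = 2.543 m.
C/C_peak = exp(−Δx²/(2σ²)) = 0.45 ⇒ Δx = σ·√(−2 ln 0.45) = 2.543 × 1.264 = 3.214 m.
Width = 2Δx = 6.43 m.

6.43 m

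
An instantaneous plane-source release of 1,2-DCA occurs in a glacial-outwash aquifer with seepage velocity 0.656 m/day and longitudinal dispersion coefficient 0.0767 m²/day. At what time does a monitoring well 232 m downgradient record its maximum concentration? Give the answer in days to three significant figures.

For the 1D instantaneous-source solution, setting ∂C/∂t = 0 at fixed x gives v²t² + 2Dt − x² = 0, so t = (√(D² + v²x²) − D)/v².
√(D² + v²x²) = √(0.0767² + 0.656² × 232²) = 152.2; v² = 0.430336.
t = (152.2 − 0.0767)/0.430336 = 353 days (vs. the pure-advection estimate x/v = 354 d).

353 days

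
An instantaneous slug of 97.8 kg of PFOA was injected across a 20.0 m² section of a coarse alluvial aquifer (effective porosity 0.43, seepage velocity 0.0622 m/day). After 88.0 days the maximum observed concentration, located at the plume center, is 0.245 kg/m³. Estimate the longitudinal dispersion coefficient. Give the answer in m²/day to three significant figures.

At the plume center C_max = M/(n_e·A·√(4πDt)), so D = M²/(4πt·(n_e·A·C_max)²).
n_e·A·C_max = 0.43 × 20.0 × 0.245 = 2.107 kg/m.
D = 97.8²/(4π × 88.0 × 2.107²) = 1.95 m²/day.

1.95 m²/day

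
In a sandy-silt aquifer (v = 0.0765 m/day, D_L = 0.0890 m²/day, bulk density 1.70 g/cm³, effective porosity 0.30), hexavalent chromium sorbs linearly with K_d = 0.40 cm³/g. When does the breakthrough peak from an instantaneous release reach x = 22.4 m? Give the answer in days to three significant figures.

908 days

Retardation factor R = 1 + ρ_b·K_d/n = 1 + 1.70 × 0.40/0.30 = 3.267.
Sorption retards both mechanisms: v_R = v/R = 0.02342 m/day, D_R = D/R = 0.02724 m²/day.
Peak time from v_R²t² + 2D_R t − x² = 0: t = (√(D_R² + v_R²x²) − D_R)/v_R².
√(D_R² + v_R²x²) = √(0.02724² + 0.02342² × 22.4²) = 0.5253; v_R² = 0.0005485.
t = (0.5253 − 0.02724)/0.0005485 = 908 days.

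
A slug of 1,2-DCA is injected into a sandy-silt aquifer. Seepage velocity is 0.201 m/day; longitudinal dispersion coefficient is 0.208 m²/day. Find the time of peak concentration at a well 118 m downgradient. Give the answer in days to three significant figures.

For the 1D instantaneous-source solution, setting ∂C/∂t = 0 at fixed x gives v²t² + 2Dt − x² = 0, so t = (√(D² + v²x²) − D)/v².
√(D² + v²x²) = √(0.208² + 0.201² × 118²) = 23.72; v² = 0.040401.
t = (23.72 − 0.208)/0.040401 = 582 days (vs. the pure-advection estimate x/v = 587 d).

582 days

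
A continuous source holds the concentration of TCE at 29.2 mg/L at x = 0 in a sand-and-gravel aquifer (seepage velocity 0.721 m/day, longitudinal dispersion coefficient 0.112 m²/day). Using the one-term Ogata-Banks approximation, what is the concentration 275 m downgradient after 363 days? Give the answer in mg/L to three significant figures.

2.06 mg/L

For a continuous step input, C/C₀ ≈ ½·erfc((x−vt)/(2√(Dt))).
vt = 0.721 × 363 = 261.723 m and 2√(Dt) = 2√(0.112 × 363) = 12.75 m.
Argument (x−vt)/(2√(Dt)) = (275 − 261.723)/12.75 = 1.041; ½·erfc(1.041) = 0.07048.
C = 29.2 × 0.07048 = 2.06 mg/L.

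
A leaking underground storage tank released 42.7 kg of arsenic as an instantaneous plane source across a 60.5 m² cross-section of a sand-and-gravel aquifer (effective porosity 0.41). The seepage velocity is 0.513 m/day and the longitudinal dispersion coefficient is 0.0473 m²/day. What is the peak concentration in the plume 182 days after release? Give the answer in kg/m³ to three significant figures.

0.166 kg/m³

The peak of an instantaneous 1D plume sits at x = vt; there the Gaussian factor is 1 and C_max = M/(n_e·A·√(4πDt)), where n_e·A is the pore area the mass is dissolved in.
√(4πDt) = √(4π × 0.0473 × 182) = 10.40 m, so C_max = 42.7/(0.41 × 60.5 × 10.40) = 0.166 kg/m³.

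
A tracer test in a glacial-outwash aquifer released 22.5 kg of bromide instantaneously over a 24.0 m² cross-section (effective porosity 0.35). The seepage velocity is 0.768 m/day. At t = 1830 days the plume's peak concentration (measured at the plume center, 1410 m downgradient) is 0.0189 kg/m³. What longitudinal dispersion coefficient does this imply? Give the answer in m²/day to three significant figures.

0.873 m²/day

At the plume center C_max = M/(n_e·A·√(4πDt)), so D = M²/(4πt·(n_e·A·C_max)²).
n_e·A·C_max = 0.35 × 24.0 × 0.0189 = 0.1588 kg/m.
D = 22.5²/(4π × 1830 × 0.1588²) = 0.873 m²/day.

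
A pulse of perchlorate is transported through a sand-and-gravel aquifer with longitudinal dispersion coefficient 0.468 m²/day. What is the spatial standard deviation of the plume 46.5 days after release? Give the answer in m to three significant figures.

6.60 m

Dispersive spreading gives a Gaussian with σ² = 2Dt; advection only shifts the center.
σ = √(2 × 0.468 × 46.5) = 6.60 m.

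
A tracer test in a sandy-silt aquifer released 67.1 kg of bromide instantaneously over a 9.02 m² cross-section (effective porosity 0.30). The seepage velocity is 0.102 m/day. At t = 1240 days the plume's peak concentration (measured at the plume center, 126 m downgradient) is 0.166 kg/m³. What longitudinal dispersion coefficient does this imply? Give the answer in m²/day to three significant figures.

1.43 m²/day

At the plume center C_max = M/(n_e·A·√(4πDt)), so D = M²/(4πt·(n_e·A·C_max)²).
n_e·A·C_max = 0.30 × 9.02 × 0.166 = 0.4492 kg/m.
D = 67.1²/(4π × 1240 × 0.4492²) = 1.43 m²/day.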